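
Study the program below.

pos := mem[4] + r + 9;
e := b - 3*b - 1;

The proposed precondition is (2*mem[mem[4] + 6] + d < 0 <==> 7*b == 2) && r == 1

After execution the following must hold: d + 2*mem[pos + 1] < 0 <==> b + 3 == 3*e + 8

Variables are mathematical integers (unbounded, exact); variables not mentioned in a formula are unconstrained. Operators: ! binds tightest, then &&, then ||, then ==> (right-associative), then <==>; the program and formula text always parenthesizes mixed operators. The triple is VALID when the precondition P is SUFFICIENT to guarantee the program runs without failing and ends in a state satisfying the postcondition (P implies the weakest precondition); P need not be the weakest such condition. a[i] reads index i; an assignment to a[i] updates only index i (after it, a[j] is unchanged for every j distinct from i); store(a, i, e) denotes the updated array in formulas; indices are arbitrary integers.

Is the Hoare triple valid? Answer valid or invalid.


Working backward. After the program, the postcondition d + 2*mem[pos + 1] < 0 <==> b + 3 == 3*e + 8 must hold; in canonical form it is 2*mem[pos + 1] + d < 0 <==> b == 3*e + 5.
Before e := b - 3*b - 1: 2*mem[pos + 1] + d < 0 <==> 7*b == 2
Before pos := mem[4] + r + 9: 2*mem[mem[4] + r + 10] + d < 0 <==> 7*b == 2
The weakest precondition is 2*mem[mem[4] + r + 10] + d < 0 <==> 7*b == 2.
Check whether (2*mem[mem[4] + 6] + d < 0 <==> 7*b == 2) && r == 1 implies it.
Countermodel: at the initial state b = 0, d = 1, mem = {[4] = 0, [6] = 15215, [11] = -1, elsewhere -1}, r = 1, the precondition holds but the weakest precondition fails.
Answer: invalid


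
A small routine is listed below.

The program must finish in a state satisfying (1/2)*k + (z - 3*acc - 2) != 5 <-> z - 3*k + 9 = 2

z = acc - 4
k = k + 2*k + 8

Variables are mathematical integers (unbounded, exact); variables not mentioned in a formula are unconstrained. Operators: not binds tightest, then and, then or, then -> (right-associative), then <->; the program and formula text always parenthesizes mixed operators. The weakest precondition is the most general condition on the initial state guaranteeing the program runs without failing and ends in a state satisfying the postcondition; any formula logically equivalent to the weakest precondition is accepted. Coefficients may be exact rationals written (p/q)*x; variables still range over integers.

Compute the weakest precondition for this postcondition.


Working backward. After the program, the postcondition (1/2)*k + (z - 3*acc - 2) != 5 <-> z - 3*k + 9 = 2 must hold; in canonical form it is (1/2)*k + z != 3*acc + 7 <-> z = 3*k - 7.
Before k := k + 2*k + 8: (3/2)*k + z != 3*acc + 3 <-> z = 9*k + 17
Before z := acc - 4: (3/2)*k != 2*acc + 7 <-> acc = 9*k + 21
Answer: WP = (3/2)*k != 2*acc + 7 <-> acc = 9*k + 21


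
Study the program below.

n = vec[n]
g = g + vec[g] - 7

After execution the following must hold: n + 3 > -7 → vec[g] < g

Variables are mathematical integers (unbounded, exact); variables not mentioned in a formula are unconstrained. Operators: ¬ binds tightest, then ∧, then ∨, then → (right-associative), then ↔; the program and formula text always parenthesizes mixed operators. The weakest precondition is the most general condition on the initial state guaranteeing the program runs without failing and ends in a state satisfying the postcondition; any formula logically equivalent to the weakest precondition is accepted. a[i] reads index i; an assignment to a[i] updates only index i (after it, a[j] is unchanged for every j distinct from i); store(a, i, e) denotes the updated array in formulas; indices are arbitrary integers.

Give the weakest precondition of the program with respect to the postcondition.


Working backward. After the program, the postcondition n + 3 > -7 → vec[g] < g must hold; in canonical form it is n > -10 → vec[g] < g.
Before g := g + vec[g] - 7: n > -10 → vec[vec[g] + g - 7] < vec[g] + g - 7
Before n := vec[n]: vec[n] > -10 → vec[vec[g] + g - 7] < vec[g] + g - 7
Answer: WP = vec[n] > -10 → vec[vec[g] + g - 7] < vec[g] + g - 7


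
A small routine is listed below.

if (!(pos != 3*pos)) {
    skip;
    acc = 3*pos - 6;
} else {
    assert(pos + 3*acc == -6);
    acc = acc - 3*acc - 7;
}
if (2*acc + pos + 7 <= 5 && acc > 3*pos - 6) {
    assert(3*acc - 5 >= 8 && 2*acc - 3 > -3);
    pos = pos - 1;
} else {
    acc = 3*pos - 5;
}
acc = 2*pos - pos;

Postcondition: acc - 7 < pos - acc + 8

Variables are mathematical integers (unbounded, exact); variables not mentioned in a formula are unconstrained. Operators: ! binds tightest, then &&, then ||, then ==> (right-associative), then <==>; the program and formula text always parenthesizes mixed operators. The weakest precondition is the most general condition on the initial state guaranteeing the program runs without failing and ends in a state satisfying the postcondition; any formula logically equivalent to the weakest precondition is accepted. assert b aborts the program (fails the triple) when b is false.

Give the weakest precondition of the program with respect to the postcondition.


Working backward. After the program, the postcondition acc - 7 < pos - acc + 8 must hold; in canonical form it is 2*acc < pos + 15.
Before acc := 2*pos - pos: pos < 15
Then branch requires 3*acc >= 13 && 2*acc > 0 && pos < 16; else branch requires pos < 15.
Before the if: ((2*acc + pos <= -2 && acc > 3*pos - 6) ==> (3*acc >= 13 && 2*acc > 0 && pos < 16)) && ((!(2*acc + pos <= -2 && acc > 3*pos - 6)) ==> pos < 15)
Then branch requires pos < 15; else branch requires 3*acc + pos == -6 && ((pos <= 4*acc + 12 && 2*acc + 3*pos < -1) ==> (6*acc <= -34 && 4*acc < -14 && pos < 16)) && ((!(pos <= 4*acc + 12 && 2*acc + 3*pos < -1)) ==> pos < 15).
Before the if: ((!(2*pos != 0)) ==> pos < 15) && (2*pos != 0 ==> (3*acc + pos == -6 && ((pos <= 4*acc + 12 && 2*acc + 3*pos < -1) ==> (6*acc <= -34 && 4*acc < -14 && pos < 16)) && ((!(pos <= 4*acc + 12 && 2*acc + 3*pos < -1)) ==> pos < 15)))
Answer: WP = ((!(2*pos != 0)) ==> pos < 15) && (2*pos != 0 ==> (3*acc + pos == -6 && ((pos <= 4*acc + 12 && 2*acc + 3*pos < -1) ==> (6*acc <= -34 && 4*acc < -14 && pos < 16)) && ((!(pos <= 4*acc + 12 && 2*acc + 3*pos < -1)) ==> pos < 15)))


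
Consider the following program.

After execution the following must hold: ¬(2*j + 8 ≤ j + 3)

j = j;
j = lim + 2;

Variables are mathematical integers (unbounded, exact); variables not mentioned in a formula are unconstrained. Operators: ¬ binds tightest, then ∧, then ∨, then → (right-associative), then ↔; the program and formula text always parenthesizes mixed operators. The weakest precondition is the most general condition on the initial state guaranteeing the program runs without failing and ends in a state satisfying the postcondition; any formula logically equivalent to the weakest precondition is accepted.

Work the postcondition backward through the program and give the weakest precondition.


Working backward. After the program, the postcondition ¬(2*j + 8 ≤ j + 3) must hold; in canonical form it is ¬(j ≤ -5).
Before j := lim + 2: ¬(lim ≤ -7)
Before j := j: ¬(lim ≤ -7)
Answer: WP = ¬(lim ≤ -7)


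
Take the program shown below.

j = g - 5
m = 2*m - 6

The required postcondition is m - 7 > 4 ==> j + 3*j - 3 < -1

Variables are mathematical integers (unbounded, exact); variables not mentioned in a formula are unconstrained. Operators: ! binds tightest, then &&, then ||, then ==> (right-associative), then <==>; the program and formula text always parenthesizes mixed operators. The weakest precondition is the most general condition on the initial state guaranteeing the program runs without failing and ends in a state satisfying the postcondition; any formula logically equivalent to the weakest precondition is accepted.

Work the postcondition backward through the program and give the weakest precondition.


Working backward. After the program, the postcondition m - 7 > 4 ==> j + 3*j - 3 < -1 must hold; in canonical form it is m > 11 ==> 4*j < 2.
Before m := 2*m - 6: 2*m > 17 ==> 4*j < 2
Before j := g - 5: 2*m > 17 ==> 4*g < 22
Answer: WP = 2*m > 17 ==> 4*g < 22


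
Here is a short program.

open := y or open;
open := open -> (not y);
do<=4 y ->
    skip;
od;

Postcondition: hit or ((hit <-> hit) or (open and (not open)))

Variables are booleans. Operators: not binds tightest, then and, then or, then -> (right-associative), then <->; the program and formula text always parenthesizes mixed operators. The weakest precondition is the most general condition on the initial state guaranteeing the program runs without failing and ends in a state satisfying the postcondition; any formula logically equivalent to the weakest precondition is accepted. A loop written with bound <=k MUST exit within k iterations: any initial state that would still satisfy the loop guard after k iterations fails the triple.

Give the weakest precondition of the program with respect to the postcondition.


Working backward. After the program, the postcondition hit or ((hit <-> hit) or (open and (not open))) must hold; in canonical form it is true.
Before the loop (bound <=4), unroll the exhaustion recursion (WP_0 = exit-now case; WP_j = one more guarded iteration, up to j = 4):
  WP_0: not y
  WP_1: y -> (not y)
  WP_2: y -> (y -> (not y))
  WP_3: y -> (y -> (y -> (not y)))
  WP_4: y -> (y -> (y -> (y -> (not y))))
So before the loop: y -> (y -> (y -> (y -> (not y))))
Before open := open -> (not y): y -> (y -> (y -> (y -> (not y))))
Before open := y or open: y -> (y -> (y -> (y -> (not y))))
Answer: WP = y -> (y -> (y -> (y -> (not y))))


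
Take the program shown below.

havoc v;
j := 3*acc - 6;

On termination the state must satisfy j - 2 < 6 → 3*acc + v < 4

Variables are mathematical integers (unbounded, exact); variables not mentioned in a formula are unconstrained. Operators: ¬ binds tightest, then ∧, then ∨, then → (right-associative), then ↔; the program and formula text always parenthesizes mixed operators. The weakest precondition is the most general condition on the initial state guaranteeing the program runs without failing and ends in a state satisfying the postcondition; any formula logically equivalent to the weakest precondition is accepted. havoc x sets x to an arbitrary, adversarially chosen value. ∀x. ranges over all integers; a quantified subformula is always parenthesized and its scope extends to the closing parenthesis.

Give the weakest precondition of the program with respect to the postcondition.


Working backward. After the program, the postcondition j - 2 < 6 → 3*acc + v < 4 must hold; in canonical form it is j < 8 → 3*acc + v < 4.
Before j := 3*acc - 6: 3*acc < 14 → 3*acc + v < 4
Before havoc v: ∀v_1. (3*acc < 14 → 3*acc + v_1 < 4)
Answer: WP = ∀v_1. (3*acc < 14 → 3*acc + v_1 < 4)


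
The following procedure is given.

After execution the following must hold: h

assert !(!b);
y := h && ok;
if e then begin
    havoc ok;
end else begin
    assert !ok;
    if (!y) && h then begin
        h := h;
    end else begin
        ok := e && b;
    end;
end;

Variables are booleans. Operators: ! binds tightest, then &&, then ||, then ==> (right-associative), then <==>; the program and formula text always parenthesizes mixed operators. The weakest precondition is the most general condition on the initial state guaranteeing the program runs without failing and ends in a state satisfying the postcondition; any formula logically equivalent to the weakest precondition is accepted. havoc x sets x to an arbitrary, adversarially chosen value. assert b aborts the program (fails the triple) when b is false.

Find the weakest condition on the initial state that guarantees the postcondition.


Working backward. After the program, h must hold.
Then branch requires h; else branch requires (!ok) && (((!y) && h) ==> h) && ((!((!y) && h)) ==> h).
Before the if: (e ==> h) && ((!e) ==> ((!ok) && (((!y) && h) ==> h) && ((!((!y) && h)) ==> h)))
Before y := h && ok: (e ==> h) && ((!e) ==> ((!ok) && (((!(h && ok)) && h) ==> h) && ((!((!(h && ok)) && h)) ==> h)))
Before assert !(!b): b && (e ==> h) && ((!e) ==> ((!ok) && (((!(h && ok)) && h) ==> h) && ((!((!(h && ok)) && h)) ==> h)))
Answer: WP = b && (e ==> h) && ((!e) ==> ((!ok) && (((!(h && ok)) && h) ==> h) && ((!((!(h && ok)) && h)) ==> h)))


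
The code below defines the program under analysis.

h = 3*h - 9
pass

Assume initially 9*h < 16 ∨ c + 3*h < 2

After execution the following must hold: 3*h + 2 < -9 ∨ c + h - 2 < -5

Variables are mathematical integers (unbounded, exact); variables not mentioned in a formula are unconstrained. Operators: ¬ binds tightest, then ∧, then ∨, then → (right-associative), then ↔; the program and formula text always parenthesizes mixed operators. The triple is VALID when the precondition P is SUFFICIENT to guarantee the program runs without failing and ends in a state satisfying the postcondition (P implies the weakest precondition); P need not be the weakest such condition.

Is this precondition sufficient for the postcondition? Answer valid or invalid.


Working backward. After the program, the postcondition 3*h + 2 < -9 ∨ c + h - 2 < -5 must hold; in canonical form it is 3*h < -11 ∨ c + h < -3.
Before skip: 3*h < -11 ∨ c + h < -3
Before h := 3*h - 9: 9*h < 16 ∨ c + 3*h < 6
The weakest precondition is 9*h < 16 ∨ c + 3*h < 6.
Check whether 9*h < 16 ∨ c + 3*h < 2 implies it.
Every state satisfying the precondition satisfies the weakest precondition: the implication holds.
Answer: valid


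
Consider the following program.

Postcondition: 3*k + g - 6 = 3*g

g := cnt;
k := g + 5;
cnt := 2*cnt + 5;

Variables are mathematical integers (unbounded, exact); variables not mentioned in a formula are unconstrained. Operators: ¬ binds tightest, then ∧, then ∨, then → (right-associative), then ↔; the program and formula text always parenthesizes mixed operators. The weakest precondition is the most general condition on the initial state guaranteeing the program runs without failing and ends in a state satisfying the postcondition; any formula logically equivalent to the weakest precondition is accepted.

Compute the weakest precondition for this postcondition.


Working backward. After the program, the postcondition 3*k + g - 6 = 3*g must hold; in canonical form it is 3*k = 2*g + 6.
Before cnt := 2*cnt + 5: 3*k = 2*g + 6
Before k := g + 5: g = -9
Before g := cnt: cnt = -9
Answer: WP = cnt = -9


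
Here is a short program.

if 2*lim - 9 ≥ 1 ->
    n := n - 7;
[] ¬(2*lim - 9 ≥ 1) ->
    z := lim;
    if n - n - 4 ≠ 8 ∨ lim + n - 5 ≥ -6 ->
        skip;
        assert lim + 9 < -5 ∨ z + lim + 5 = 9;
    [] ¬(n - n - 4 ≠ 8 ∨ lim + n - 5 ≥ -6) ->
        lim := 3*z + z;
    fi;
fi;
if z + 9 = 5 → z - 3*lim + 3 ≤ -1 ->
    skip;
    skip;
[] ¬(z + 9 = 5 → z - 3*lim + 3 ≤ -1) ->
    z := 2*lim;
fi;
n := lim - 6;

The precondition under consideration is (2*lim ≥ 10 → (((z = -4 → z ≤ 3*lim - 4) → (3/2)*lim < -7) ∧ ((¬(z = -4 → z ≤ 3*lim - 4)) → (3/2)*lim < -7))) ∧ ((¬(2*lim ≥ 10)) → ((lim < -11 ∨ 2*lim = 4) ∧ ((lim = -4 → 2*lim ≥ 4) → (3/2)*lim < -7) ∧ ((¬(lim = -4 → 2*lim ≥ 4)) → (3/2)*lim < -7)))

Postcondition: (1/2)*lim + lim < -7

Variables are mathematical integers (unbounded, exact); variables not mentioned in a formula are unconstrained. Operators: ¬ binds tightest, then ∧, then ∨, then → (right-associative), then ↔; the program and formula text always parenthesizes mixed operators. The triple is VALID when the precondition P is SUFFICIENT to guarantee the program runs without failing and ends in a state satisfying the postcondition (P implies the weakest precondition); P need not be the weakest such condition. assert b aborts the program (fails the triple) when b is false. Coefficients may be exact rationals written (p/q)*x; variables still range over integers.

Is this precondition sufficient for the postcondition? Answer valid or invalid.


Working backward. After the program, the postcondition (1/2)*lim + lim < -7 must hold; in canonical form it is (3/2)*lim < -7.
Before n := lim - 6: (3/2)*lim < -7
Then branch requires (3/2)*lim < -7; else branch requires (3/2)*lim < -7.
Before the if: ((z = -4 → z ≤ 3*lim - 4) → (3/2)*lim < -7) ∧ ((¬(z = -4 → z ≤ 3*lim - 4)) → (3/2)*lim < -7)
Then branch requires ((z = -4 → z ≤ 3*lim - 4) → (3/2)*lim < -7) ∧ ((¬(z = -4 → z ≤ 3*lim - 4)) → (3/2)*lim < -7); else branch requires (lim < -14 ∨ 2*lim = 4) ∧ ((lim = -4 → 2*lim ≥ 4) → (3/2)*lim < -7) ∧ ((¬(lim = -4 → 2*lim ≥ 4)) → (3/2)*lim < -7).
Before the if: (2*lim ≥ 10 → (((z = -4 → z ≤ 3*lim - 4) → (3/2)*lim < -7) ∧ ((¬(z = -4 → z ≤ 3*lim - 4)) → (3/2)*lim < -7))) ∧ ((¬(2*lim ≥ 10)) → ((lim < -14 ∨ 2*lim = 4) ∧ ((lim = -4 → 2*lim ≥ 4) → (3/2)*lim < -7) ∧ ((¬(lim = -4 → 2*lim ≥ 4)) → (3/2)*lim < -7)))
The weakest precondition is (2*lim ≥ 10 → (((z = -4 → z ≤ 3*lim - 4) → (3/2)*lim < -7) ∧ ((¬(z = -4 → z ≤ 3*lim - 4)) → (3/2)*lim < -7))) ∧ ((¬(2*lim ≥ 10)) → ((lim < -14 ∨ 2*lim = 4) ∧ ((lim = -4 → 2*lim ≥ 4) → (3/2)*lim < -7) ∧ ((¬(lim = -4 → 2*lim ≥ 4)) → (3/2)*lim < -7))).
Check whether (2*lim ≥ 10 → (((z = -4 → z ≤ 3*lim - 4) → (3/2)*lim < -7) ∧ ((¬(z = -4 → z ≤ 3*lim - 4)) → (3/2)*lim < -7))) ∧ ((¬(2*lim ≥ 10)) → ((lim < -11 ∨ 2*lim = 4) ∧ ((lim = -4 → 2*lim ≥ 4) → (3/2)*lim < -7) ∧ ((¬(lim = -4 → 2*lim ≥ 4)) → (3/2)*lim < -7))) implies it.
Countermodel: at the initial state lim = -14, z = 0, the precondition holds but the weakest precondition fails.
Answer: invalid


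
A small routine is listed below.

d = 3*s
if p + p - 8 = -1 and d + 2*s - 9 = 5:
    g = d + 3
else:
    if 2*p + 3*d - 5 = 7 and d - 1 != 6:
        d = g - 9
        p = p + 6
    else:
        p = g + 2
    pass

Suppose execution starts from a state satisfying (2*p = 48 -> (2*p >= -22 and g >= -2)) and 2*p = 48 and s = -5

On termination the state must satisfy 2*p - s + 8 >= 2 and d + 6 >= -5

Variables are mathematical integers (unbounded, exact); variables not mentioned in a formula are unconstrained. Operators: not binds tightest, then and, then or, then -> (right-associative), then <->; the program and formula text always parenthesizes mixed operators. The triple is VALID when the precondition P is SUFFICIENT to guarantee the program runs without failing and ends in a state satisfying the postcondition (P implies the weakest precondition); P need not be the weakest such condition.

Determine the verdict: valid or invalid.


Working backward. After the program, the postcondition 2*p - s + 8 >= 2 and d + 6 >= -5 must hold; in canonical form it is 2*p >= s - 6 and d >= -11.
Then branch requires 2*p >= s - 6 and d >= -11; else branch requires ((3*d + 2*p = 12 and d != 7) -> (2*p >= s - 18 and g >= -2)) and ((not (3*d + 2*p = 12 and d != 7)) -> (2*g >= s - 10 and d >= -11)).
Before the if: ((2*p = 7 and d + 2*s = 14) -> (2*p >= s - 6 and d >= -11)) and ((not (2*p = 7 and d + 2*s = 14)) -> (((3*d + 2*p = 12 and d != 7) -> (2*p >= s - 18 and g >= -2)) and ((not (3*d + 2*p = 12 and d != 7)) -> (2*g >= s - 10 and d >= -11))))
Before d := 3*s: ((2*p = 7 and 5*s = 14) -> (2*p >= s - 6 and 3*s >= -11)) and ((not (2*p = 7 and 5*s = 14)) -> (((2*p + 9*s = 12 and 3*s != 7) -> (2*p >= s - 18 and g >= -2)) and ((not (2*p + 9*s = 12 and 3*s != 7)) -> (2*g >= s - 10 and 3*s >= -11))))
The weakest precondition is ((2*p = 7 and 5*s = 14) -> (2*p >= s - 6 and 3*s >= -11)) and ((not (2*p = 7 and 5*s = 14)) -> (((2*p + 9*s = 12 and 3*s != 7) -> (2*p >= s - 18 and g >= -2)) and ((not (2*p + 9*s = 12 and 3*s != 7)) -> (2*g >= s - 10 and 3*s >= -11)))).
Check whether (2*p = 48 -> (2*p >= -22 and g >= -2)) and 2*p = 48 and s = -5 implies it.
Countermodel: at the initial state g = -2, p = 24, s = -5, the precondition holds but the weakest precondition fails.
Answer: invalid


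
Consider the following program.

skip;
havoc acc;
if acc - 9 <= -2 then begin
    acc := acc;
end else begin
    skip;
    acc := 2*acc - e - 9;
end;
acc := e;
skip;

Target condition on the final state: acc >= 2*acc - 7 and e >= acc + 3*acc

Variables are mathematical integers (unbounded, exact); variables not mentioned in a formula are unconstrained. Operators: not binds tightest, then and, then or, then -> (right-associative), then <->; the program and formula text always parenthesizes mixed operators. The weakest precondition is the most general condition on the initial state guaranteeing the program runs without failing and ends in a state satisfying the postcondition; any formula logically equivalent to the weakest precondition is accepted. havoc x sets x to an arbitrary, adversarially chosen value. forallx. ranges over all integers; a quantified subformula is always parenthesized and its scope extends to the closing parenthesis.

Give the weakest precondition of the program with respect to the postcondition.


Working backward. After the program, the postcondition acc >= 2*acc - 7 and e >= acc + 3*acc must hold; in canonical form it is acc <= 7 and e >= 4*acc.
Before skip: acc <= 7 and e >= 4*acc
Before acc := e: e <= 7 and 3*e <= 0
Then branch requires e <= 7 and 3*e <= 0; else branch requires e <= 7 and 3*e <= 0.
Before the if: (acc <= 7 -> (e <= 7 and 3*e <= 0)) and ((not (acc <= 7)) -> (e <= 7 and 3*e <= 0))
Before havoc acc: forall acc_1. ((acc_1 <= 7 -> (e <= 7 and 3*e <= 0)) and ((not (acc_1 <= 7)) -> (e <= 7 and 3*e <= 0)))
Before skip: forall acc_1. ((acc_1 <= 7 -> (e <= 7 and 3*e <= 0)) and ((not (acc_1 <= 7)) -> (e <= 7 and 3*e <= 0)))
Answer: WP = forall acc_1. ((acc_1 <= 7 -> (e <= 7 and 3*e <= 0)) and ((not (acc_1 <= 7)) -> (e <= 7 and 3*e <= 0)))


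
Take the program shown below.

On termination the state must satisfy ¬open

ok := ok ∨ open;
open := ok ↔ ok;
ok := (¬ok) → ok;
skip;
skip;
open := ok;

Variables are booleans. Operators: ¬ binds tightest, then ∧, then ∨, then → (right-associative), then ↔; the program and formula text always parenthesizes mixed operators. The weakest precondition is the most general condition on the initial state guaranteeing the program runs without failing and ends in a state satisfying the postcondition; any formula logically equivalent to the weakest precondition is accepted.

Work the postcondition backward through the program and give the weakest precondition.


Working backward. After the program, ¬open must hold.
Before open := ok: ¬ok
Before skip: ¬ok
Before skip: ¬ok
Before ok := (¬ok) → ok: ¬((¬ok) → ok)
Before open := ok ↔ ok: ¬((¬ok) → ok)
Before ok := ok ∨ open: ¬((¬(ok ∨ open)) → (ok ∨ open))
Answer: WP = ¬((¬(ok ∨ open)) → (ok ∨ open))


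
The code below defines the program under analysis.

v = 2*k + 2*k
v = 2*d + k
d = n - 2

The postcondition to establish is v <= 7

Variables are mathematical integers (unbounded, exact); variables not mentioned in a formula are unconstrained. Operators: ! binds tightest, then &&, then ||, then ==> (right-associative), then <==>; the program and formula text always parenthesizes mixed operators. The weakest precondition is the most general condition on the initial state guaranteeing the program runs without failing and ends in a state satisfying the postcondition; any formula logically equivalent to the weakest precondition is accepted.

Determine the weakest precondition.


Working backward. After the program, v <= 7 must hold.
Before d := n - 2: v <= 7
Before v := 2*d + k: 2*d + k <= 7
Before v := 2*k + 2*k: 2*d + k <= 7
Answer: WP = 2*d + k <= 7


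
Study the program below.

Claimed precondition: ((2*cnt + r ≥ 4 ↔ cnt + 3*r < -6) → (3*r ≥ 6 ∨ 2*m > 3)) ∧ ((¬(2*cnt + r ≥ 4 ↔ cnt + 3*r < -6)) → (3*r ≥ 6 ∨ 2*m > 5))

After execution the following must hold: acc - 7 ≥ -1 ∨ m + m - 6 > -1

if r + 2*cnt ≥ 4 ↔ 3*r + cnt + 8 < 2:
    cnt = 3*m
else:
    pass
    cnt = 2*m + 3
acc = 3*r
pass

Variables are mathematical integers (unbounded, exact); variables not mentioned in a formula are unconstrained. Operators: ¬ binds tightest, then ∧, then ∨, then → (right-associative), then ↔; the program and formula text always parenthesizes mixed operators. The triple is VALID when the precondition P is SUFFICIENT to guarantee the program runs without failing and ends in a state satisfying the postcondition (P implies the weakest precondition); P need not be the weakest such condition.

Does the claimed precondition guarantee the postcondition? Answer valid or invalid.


Working backward. After the program, the postcondition acc - 7 ≥ -1 ∨ m + m - 6 > -1 must hold; in canonical form it is acc ≥ 6 ∨ 2*m > 5.
Before skip: acc ≥ 6 ∨ 2*m > 5
Before acc := 3*r: 3*r ≥ 6 ∨ 2*m > 5
Then branch requires 3*r ≥ 6 ∨ 2*m > 5; else branch requires 3*r ≥ 6 ∨ 2*m > 5.
Before the if: ((2*cnt + r ≥ 4 ↔ cnt + 3*r < -6) → (3*r ≥ 6 ∨ 2*m > 5)) ∧ ((¬(2*cnt + r ≥ 4 ↔ cnt + 3*r < -6)) → (3*r ≥ 6 ∨ 2*m > 5))
The weakest precondition is ((2*cnt + r ≥ 4 ↔ cnt + 3*r < -6) → (3*r ≥ 6 ∨ 2*m > 5)) ∧ ((¬(2*cnt + r ≥ 4 ↔ cnt + 3*r < -6)) → (3*r ≥ 6 ∨ 2*m > 5)).
Check whether ((2*cnt + r ≥ 4 ↔ cnt + 3*r < -6) → (3*r ≥ 6 ∨ 2*m > 3)) ∧ ((¬(2*cnt + r ≥ 4 ↔ cnt + 3*r < -6)) → (3*r ≥ 6 ∨ 2*m > 5)) implies it.
Countermodel: at the initial state cnt = 4, m = 2, r = -4, the precondition holds but the weakest precondition fails.
Answer: invalid


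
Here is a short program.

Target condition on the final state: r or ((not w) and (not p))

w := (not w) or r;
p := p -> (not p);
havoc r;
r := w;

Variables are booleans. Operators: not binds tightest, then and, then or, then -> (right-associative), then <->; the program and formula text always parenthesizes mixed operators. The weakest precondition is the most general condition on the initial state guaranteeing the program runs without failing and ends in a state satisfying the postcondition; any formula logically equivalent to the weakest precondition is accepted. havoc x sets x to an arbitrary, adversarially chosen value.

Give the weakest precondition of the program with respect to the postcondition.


Working backward. After the program, r or ((not w) and (not p)) must hold.
Before r := w: w or ((not w) and (not p))
Before havoc r: w or ((not w) and (not p))
Before p := p -> (not p): w or ((not w) and (not (p -> (not p))))
Before w := (not w) or r: (not w) or r or ((not ((not w) or r)) and (not (p -> (not p))))
Answer: WP = (not w) or r or ((not ((not w) or r)) and (not (p -> (not p))))


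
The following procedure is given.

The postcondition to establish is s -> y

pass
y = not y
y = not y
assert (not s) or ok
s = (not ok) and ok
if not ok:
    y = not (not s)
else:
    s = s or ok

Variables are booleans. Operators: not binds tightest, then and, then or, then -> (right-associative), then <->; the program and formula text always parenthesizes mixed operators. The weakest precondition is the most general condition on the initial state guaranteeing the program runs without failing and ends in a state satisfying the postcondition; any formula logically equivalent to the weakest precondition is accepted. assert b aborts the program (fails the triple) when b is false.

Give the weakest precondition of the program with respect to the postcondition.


Working backward. After the program, s -> y must hold.
Then branch requires true; else branch requires (s or ok) -> y.
Before the if: ok -> ((s or ok) -> y)
Before s := (not ok) and ok: ok -> (ok -> y)
Before assert (not s) or ok: ((not s) or ok) and (ok -> (ok -> y))
Before y := not y: ((not s) or ok) and (ok -> (ok -> (not y)))
Before y := not y: ((not s) or ok) and (ok -> (ok -> y))
Before skip: ((not s) or ok) and (ok -> (ok -> y))
Answer: WP = ((not s) or ok) and (ok -> (ok -> y))


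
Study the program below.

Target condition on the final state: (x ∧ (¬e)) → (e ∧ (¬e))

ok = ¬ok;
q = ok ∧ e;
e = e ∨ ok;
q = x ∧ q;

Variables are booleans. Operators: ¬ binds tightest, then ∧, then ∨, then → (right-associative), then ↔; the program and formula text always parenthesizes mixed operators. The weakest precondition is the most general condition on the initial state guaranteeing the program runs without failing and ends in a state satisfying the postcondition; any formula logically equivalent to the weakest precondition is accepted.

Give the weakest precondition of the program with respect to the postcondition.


Working backward. After the program, the postcondition (x ∧ (¬e)) → (e ∧ (¬e)) must hold; in canonical form it is ¬(x ∧ (¬e)).
Before q := x ∧ q: ¬(x ∧ (¬e))
Before e := e ∨ ok: ¬(x ∧ (¬(e ∨ ok)))
Before q := ok ∧ e: ¬(x ∧ (¬(e ∨ ok)))
Before ok := ¬ok: ¬(x ∧ (¬(e ∨ (¬ok))))
Answer: WP = ¬(x ∧ (¬(e ∨ (¬ok))))


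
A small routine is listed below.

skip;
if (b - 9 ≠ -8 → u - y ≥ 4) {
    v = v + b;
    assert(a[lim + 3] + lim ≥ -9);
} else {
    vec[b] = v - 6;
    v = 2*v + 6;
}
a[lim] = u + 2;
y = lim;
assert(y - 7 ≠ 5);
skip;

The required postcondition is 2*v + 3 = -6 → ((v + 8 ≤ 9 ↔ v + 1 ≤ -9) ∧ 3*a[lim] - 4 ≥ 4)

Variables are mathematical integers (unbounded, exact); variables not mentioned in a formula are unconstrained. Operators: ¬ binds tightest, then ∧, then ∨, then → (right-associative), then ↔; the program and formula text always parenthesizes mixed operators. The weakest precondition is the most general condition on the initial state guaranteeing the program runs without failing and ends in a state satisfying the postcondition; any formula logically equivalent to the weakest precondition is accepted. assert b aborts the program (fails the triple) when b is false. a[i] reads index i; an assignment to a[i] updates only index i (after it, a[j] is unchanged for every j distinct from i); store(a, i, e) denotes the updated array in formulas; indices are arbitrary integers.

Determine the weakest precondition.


Working backward. After the program, the postcondition 2*v + 3 = -6 → ((v + 8 ≤ 9 ↔ v + 1 ≤ -9) ∧ 3*a[lim] - 4 ≥ 4) must hold; in canonical form it is 2*v = -9 → ((v ≤ 1 ↔ v ≤ -10) ∧ 3*a[lim] ≥ 8).
Before skip: 2*v = -9 → ((v ≤ 1 ↔ v ≤ -10) ∧ 3*a[lim] ≥ 8)
Before assert y - 7 ≠ 5: y ≠ 12 ∧ (2*v = -9 → ((v ≤ 1 ↔ v ≤ -10) ∧ 3*a[lim] ≥ 8))
Before y := lim: lim ≠ 12 ∧ (2*v = -9 → ((v ≤ 1 ↔ v ≤ -10) ∧ 3*a[lim] ≥ 8))
Before a[lim] := u + 2: lim ≠ 12 ∧ (2*v = -9 → ((v ≤ 1 ↔ v ≤ -10) ∧ 3*store(a, lim, u + 2)[lim] ≥ 8))
Then branch requires a[lim + 3] + lim ≥ -9 ∧ lim ≠ 12 ∧ (2*b + 2*v = -9 → ((b + v ≤ 1 ↔ b + v ≤ -10) ∧ 3*store(a, lim, u + 2)[lim] ≥ 8)); else branch requires lim ≠ 12 ∧ (4*v = -21 → ((2*v ≤ -5 ↔ 2*v ≤ -16) ∧ 3*store(a, lim, u + 2)[lim] ≥ 8)).
Before the if: ((b ≠ 1 → u ≥ y + 4) → (a[lim + 3] + lim ≥ -9 ∧ lim ≠ 12 ∧ (2*b + 2*v = -9 → ((b + v ≤ 1 ↔ b + v ≤ -10) ∧ 3*store(a, lim, u + 2)[lim] ≥ 8)))) ∧ ((¬(b ≠ 1 → u ≥ y + 4)) → (lim ≠ 12 ∧ (4*v = -21 → ((2*v ≤ -5 ↔ 2*v ≤ -16) ∧ 3*store(a, lim, u + 2)[lim] ≥ 8))))
Before skip: ((b ≠ 1 → u ≥ y + 4) → (a[lim + 3] + lim ≥ -9 ∧ lim ≠ 12 ∧ (2*b + 2*v = -9 → ((b + v ≤ 1 ↔ b + v ≤ -10) ∧ 3*store(a, lim, u + 2)[lim] ≥ 8)))) ∧ ((¬(b ≠ 1 → u ≥ y + 4)) → (lim ≠ 12 ∧ (4*v = -21 → ((2*v ≤ -5 ↔ 2*v ≤ -16) ∧ 3*store(a, lim, u + 2)[lim] ≥ 8))))
Answer: WP = ((b ≠ 1 → u ≥ y + 4) → (a[lim + 3] + lim ≥ -9 ∧ lim ≠ 12 ∧ (2*b + 2*v = -9 → ((b + v ≤ 1 ↔ b + v ≤ -10) ∧ 3*store(a, lim, u + 2)[lim] ≥ 8)))) ∧ ((¬(b ≠ 1 → u ≥ y + 4)) → (lim ≠ 12 ∧ (4*v = -21 → ((2*v ≤ -5 ↔ 2*v ≤ -16) ∧ 3*store(a, lim, u + 2)[lim] ≥ 8))))


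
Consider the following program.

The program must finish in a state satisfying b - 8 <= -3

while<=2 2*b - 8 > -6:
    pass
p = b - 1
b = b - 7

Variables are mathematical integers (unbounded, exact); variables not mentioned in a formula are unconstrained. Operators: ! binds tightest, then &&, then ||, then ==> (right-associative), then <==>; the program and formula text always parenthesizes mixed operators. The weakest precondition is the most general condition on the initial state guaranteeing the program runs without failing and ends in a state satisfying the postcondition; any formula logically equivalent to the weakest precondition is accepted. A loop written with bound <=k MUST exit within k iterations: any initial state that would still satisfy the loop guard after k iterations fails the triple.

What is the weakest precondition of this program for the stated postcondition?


Working backward. After the program, the postcondition b - 8 <= -3 must hold; in canonical form it is b <= 5.
Before b := b - 7: b <= 12
Before p := b - 1: b <= 12
Before the loop (bound <=2), unroll the exhaustion recursion (WP_0 = exit-now case; WP_j = one more guarded iteration, up to j = 2):
  WP_0: (!(2*b > 2)) && b <= 12
  WP_1: (2*b > 2 ==> ((!(2*b > 2)) && b <= 12)) && ((!(2*b > 2)) ==> b <= 12)
  WP_2: (2*b > 2 ==> ((2*b > 2 ==> ((!(2*b > 2)) && b <= 12)) && ((!(2*b > 2)) ==> b <= 12))) && ((!(2*b > 2)) ==> b <= 12)
So before the loop: (2*b > 2 ==> ((2*b > 2 ==> ((!(2*b > 2)) && b <= 12)) && ((!(2*b > 2)) ==> b <= 12))) && ((!(2*b > 2)) ==> b <= 12)
Answer: WP = (2*b > 2 ==> ((2*b > 2 ==> ((!(2*b > 2)) && b <= 12)) && ((!(2*b > 2)) ==> b <= 12))) && ((!(2*b > 2)) ==> b <= 12)


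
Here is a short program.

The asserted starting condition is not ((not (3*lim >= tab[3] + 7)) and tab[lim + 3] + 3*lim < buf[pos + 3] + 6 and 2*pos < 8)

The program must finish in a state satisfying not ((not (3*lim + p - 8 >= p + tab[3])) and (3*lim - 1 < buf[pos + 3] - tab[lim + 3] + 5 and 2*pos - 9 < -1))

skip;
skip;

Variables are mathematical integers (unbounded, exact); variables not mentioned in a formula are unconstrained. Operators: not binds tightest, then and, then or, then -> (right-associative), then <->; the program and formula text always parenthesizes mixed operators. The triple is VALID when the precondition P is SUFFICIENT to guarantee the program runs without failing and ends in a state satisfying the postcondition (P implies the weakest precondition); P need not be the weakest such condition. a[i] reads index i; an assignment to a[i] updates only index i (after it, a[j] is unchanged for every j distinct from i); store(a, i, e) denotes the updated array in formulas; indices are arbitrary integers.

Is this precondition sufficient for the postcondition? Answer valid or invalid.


Working backward. After the program, the postcondition not ((not (3*lim + p - 8 >= p + tab[3])) and (3*lim - 1 < buf[pos + 3] - tab[lim + 3] + 5 and 2*pos - 9 < -1)) must hold; in canonical form it is not ((not (3*lim >= tab[3] + 8)) and tab[lim + 3] + 3*lim < buf[pos + 3] + 6 and 2*pos < 8).
Before skip: not ((not (3*lim >= tab[3] + 8)) and tab[lim + 3] + 3*lim < buf[pos + 3] + 6 and 2*pos < 8)
Before skip: not ((not (3*lim >= tab[3] + 8)) and tab[lim + 3] + 3*lim < buf[pos + 3] + 6 and 2*pos < 8)
The weakest precondition is not ((not (3*lim >= tab[3] + 8)) and tab[lim + 3] + 3*lim < buf[pos + 3] + 6 and 2*pos < 8).
Check whether not ((not (3*lim >= tab[3] + 7)) and tab[lim + 3] + 3*lim < buf[pos + 3] + 6 and 2*pos < 8) implies it.
Countermodel: at the initial state buf = {[3] = -12, [6] = -12, elsewhere -12}, lim = 0, pos = 3, tab = {[3] = -7, [6] = -7, elsewhere -7}, the precondition holds but the weakest precondition fails.
Answer: invalid


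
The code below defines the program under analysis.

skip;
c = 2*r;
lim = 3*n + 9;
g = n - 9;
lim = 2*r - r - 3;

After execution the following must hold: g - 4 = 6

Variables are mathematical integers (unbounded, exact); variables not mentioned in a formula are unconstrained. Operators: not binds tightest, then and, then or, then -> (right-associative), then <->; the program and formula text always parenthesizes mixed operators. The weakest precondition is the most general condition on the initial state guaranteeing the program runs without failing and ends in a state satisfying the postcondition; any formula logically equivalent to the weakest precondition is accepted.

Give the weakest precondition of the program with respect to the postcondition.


Working backward. After the program, the postcondition g - 4 = 6 must hold; in canonical form it is g = 10.
Before lim := 2*r - r - 3: g = 10
Before g := n - 9: n = 19
Before lim := 3*n + 9: n = 19
Before c := 2*r: n = 19
Before skip: n = 19
Answer: WP = n = 19


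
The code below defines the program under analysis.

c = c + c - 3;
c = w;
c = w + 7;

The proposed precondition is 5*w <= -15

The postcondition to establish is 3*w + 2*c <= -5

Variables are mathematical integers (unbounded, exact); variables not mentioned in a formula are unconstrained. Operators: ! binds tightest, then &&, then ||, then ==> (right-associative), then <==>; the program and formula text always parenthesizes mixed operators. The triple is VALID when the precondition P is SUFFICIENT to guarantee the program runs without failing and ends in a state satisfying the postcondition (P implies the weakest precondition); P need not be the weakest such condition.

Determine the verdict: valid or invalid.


Working backward. After the program, the postcondition 3*w + 2*c <= -5 must hold; in canonical form it is 2*c + 3*w <= -5.
Before c := w + 7: 5*w <= -19
Before c := w: 5*w <= -19
Before c := c + c - 3: 5*w <= -19
The weakest precondition is 5*w <= -19.
Check whether 5*w <= -15 implies it.
Countermodel: at the initial state w = -3, the precondition holds but the weakest precondition fails.
Answer: invalid


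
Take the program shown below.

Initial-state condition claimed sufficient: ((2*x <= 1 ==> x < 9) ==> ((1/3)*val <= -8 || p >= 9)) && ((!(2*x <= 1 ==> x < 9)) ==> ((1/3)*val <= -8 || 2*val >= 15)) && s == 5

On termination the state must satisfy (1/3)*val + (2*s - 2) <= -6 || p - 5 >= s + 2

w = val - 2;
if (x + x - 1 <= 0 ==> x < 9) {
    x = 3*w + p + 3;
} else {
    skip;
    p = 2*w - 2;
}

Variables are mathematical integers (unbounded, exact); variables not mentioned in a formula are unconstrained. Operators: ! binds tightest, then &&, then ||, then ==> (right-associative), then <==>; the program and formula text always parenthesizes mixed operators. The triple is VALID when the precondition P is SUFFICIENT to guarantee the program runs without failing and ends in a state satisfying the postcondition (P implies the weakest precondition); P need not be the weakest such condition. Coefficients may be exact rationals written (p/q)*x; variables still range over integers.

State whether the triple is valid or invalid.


Working backward. After the program, the postcondition (1/3)*val + (2*s - 2) <= -6 || p - 5 >= s + 2 must hold; in canonical form it is 2*s + (1/3)*val <= -4 || p >= s + 7.
Then branch requires 2*s + (1/3)*val <= -4 || p >= s + 7; else branch requires 2*s + (1/3)*val <= -4 || 2*w >= s + 9.
Before the if: ((2*x <= 1 ==> x < 9) ==> (2*s + (1/3)*val <= -4 || p >= s + 7)) && ((!(2*x <= 1 ==> x < 9)) ==> (2*s + (1/3)*val <= -4 || 2*w >= s + 9))
Before w := val - 2: ((2*x <= 1 ==> x < 9) ==> (2*s + (1/3)*val <= -4 || p >= s + 7)) && ((!(2*x <= 1 ==> x < 9)) ==> (2*s + (1/3)*val <= -4 || 2*val >= s + 13))
The weakest precondition is ((2*x <= 1 ==> x < 9) ==> (2*s + (1/3)*val <= -4 || p >= s + 7)) && ((!(2*x <= 1 ==> x < 9)) ==> (2*s + (1/3)*val <= -4 || 2*val >= s + 13)).
Check whether ((2*x <= 1 ==> x < 9) ==> ((1/3)*val <= -8 || p >= 9)) && ((!(2*x <= 1 ==> x < 9)) ==> ((1/3)*val <= -8 || 2*val >= 15)) && s == 5 implies it.
Countermodel: at the initial state p = 0, s = 5, val = -24, x = 1, the precondition holds but the weakest precondition fails.
Answer: invalid


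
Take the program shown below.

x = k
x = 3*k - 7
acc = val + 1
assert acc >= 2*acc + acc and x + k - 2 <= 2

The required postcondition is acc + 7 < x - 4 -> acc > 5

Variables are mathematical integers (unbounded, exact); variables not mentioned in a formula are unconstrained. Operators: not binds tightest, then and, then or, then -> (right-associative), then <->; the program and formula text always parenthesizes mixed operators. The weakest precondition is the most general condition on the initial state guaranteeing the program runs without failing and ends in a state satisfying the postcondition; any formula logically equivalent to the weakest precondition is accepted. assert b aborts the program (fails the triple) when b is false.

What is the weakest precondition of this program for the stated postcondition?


Working backward. After the program, the postcondition acc + 7 < x - 4 -> acc > 5 must hold; in canonical form it is acc < x - 11 -> acc > 5.
Before assert acc >= 2*acc + acc and x + k - 2 <= 2: 2*acc <= 0 and k + x <= 4 and (acc < x - 11 -> acc > 5)
Before acc := val + 1: 2*val <= -2 and k + x <= 4 and (val < x - 12 -> val > 4)
Before x := 3*k - 7: 2*val <= -2 and 4*k <= 11 and (val < 3*k - 19 -> val > 4)
Before x := k: 2*val <= -2 and 4*k <= 11 and (val < 3*k - 19 -> val > 4)
Answer: WP = 2*val <= -2 and 4*k <= 11 and (val < 3*k - 19 -> val > 4)
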